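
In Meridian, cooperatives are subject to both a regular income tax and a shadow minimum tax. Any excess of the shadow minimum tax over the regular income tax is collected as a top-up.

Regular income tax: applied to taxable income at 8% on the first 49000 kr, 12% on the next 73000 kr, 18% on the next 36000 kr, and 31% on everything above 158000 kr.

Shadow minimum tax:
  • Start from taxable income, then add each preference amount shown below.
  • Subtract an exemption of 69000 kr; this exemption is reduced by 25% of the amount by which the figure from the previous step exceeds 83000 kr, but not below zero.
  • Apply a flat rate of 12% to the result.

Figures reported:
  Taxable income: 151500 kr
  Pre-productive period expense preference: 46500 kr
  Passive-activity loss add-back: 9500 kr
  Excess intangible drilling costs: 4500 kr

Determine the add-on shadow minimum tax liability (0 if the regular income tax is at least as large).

3040 kr

Regular income tax:
  49000 kr × 8% = 3920 kr
  73000 kr × 12% = 8760 kr
  29500 kr × 18% = 5310 kr
  → 17990 kr

Shadow minimum tax:
  Adjusted income: 151500 kr + 46500 kr + 9500 kr + 4500 kr = 212000 kr
  Exemption: 69000 kr − 25% × (212000 kr − 83000 kr) = 69000 kr − 32250 kr = 36750 kr
  Base: 212000 kr − 36750 kr = 175250 kr
  175250 kr × 12% = 21030 kr

Excess of shadow minimum tax over regular income tax: 21030 kr − 17990 kr = 3040 kr.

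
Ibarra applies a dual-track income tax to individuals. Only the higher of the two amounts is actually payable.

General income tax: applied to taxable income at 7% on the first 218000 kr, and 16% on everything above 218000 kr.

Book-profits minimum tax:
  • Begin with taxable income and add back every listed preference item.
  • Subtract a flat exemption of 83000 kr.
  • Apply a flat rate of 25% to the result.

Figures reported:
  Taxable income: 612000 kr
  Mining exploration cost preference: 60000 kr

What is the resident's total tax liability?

General income tax:
  218000 kr × 7% = 15260 kr
  394000 kr × 16% = 63040 kr
  → 78300 kr

Book-profits minimum tax:
  Adjusted income: 612000 kr + 60000 kr = 672000 kr
  Less exemption 83000 kr → base 589000 kr
  589000 kr × 25% = 147250 kr

147250 kr > 78300 kr, so the book-profits minimum tax is the binding amount.

147250 kr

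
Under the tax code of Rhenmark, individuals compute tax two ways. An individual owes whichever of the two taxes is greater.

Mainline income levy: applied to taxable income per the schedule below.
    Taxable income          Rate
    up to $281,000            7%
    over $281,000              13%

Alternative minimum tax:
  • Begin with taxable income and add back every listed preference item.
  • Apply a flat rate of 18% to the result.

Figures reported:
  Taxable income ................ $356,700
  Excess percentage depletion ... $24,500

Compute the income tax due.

$68,616

Mainline income levy:
  $281,000 × 7% = $19,670
  $75,700 × 13% = $9,841
  → $29,511

Alternative minimum tax:
  Adjusted income: $356,700 + $24,500 = $381,200
  $381,200 × 18% = $68,616

$68,616 > $29,511, so the alternative minimum tax is the binding amount.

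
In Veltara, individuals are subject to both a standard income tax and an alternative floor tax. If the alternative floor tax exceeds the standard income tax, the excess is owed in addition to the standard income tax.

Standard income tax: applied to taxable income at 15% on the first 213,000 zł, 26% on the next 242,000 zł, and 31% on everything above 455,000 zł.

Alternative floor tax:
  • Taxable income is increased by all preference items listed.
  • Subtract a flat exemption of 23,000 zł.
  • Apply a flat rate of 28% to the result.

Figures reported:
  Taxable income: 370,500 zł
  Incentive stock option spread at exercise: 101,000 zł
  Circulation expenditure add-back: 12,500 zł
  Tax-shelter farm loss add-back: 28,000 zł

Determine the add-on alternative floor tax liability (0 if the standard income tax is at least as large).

Standard income tax:
  213,000 zł × 15% = 31,950 zł
  157,500 zł × 26% = 40,950 zł
  → 72,900 zł

Alternative floor tax:
  Adjusted income: 370,500 zł + 101,000 zł + 12,500 zł + 28,000 zł = 512,000 zł
  Less exemption 23,000 zł → base 489,000 zł
  489,000 zł × 28% = 136,920 zł

Excess of alternative floor tax over standard income tax: 136,920 zł − 72,900 zł = 64,020 zł.

64,020 zł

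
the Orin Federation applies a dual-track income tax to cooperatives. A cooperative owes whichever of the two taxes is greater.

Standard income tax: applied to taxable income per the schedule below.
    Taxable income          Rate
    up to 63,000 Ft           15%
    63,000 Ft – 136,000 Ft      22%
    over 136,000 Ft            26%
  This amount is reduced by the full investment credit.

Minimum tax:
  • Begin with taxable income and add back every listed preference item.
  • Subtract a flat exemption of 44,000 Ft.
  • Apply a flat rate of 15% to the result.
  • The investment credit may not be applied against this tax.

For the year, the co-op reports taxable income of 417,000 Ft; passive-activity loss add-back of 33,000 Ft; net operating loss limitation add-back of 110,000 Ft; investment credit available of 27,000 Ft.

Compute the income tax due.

Standard income tax:
  63,000 Ft × 15% = 9,450 Ft
  73,000 Ft × 22% = 16,060 Ft
  281,000 Ft × 26% = 73,060 Ft
  → 98,570 Ft
  Less investment credit 27,000 Ft → 71,570 Ft

Minimum tax:
  Adjusted income: 417,000 Ft + 33,000 Ft + 110,000 Ft = 560,000 Ft
  Less exemption 44,000 Ft → base 516,000 Ft
  516,000 Ft × 15% = 77,400 Ft

77,400 Ft > 71,570 Ft, so the minimum tax is the binding amount.

77,400 Ft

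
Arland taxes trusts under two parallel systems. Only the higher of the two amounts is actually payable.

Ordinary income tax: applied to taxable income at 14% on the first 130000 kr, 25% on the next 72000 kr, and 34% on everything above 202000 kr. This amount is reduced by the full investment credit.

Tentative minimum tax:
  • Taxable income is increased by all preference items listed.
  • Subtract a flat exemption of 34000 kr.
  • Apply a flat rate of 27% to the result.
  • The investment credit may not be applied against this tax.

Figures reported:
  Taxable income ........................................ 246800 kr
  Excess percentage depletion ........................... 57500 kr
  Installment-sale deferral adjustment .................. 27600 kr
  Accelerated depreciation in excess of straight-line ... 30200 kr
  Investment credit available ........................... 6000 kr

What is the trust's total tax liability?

88587 kr

Tentative minimum tax:
  Adjusted income: 246800 kr + 57500 kr + 27600 kr + 30200 kr = 362100 kr
  Less exemption 34000 kr → base 328100 kr
  328100 kr × 27% = 88587 kr

Ordinary income tax:
  130000 kr × 14% = 18200 kr
  72000 kr × 25% = 18000 kr
  44800 kr × 34% = 15232 kr
  → 51432 kr
  Less investment credit 6000 kr → 45432 kr

88587 kr > 45432 kr, so the tentative minimum tax is the binding amount.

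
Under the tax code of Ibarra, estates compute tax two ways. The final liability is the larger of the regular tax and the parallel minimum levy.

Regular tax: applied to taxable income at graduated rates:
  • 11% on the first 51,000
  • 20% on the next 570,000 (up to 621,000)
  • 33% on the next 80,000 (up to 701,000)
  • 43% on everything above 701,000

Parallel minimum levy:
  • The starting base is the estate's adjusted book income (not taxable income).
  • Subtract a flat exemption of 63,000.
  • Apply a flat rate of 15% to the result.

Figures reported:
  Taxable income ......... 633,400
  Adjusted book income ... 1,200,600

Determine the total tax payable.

Regular tax:
  51,000 × 11% = 5,610
  570,000 × 20% = 114,000
  12,400 × 33% = 4,092
  → 123,702

Parallel minimum levy:
  Base (adjusted book income): 1,200,600
  Less exemption 63,000 → base 1,137,600
  1,137,600 × 15% = 170,640

170,640 > 123,702, so the parallel minimum levy is the binding amount.

170,640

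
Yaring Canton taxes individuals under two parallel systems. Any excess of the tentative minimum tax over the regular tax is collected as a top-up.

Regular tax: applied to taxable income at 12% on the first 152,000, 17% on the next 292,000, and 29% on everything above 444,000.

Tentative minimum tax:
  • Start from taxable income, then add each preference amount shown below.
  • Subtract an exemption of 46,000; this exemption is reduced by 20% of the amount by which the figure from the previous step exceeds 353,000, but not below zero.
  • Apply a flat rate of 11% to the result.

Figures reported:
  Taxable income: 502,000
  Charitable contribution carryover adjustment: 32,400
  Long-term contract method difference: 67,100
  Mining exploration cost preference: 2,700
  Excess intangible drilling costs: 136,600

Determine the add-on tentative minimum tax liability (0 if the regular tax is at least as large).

Tentative minimum tax:
  Adjusted income: 502,000 + 32,400 + 67,100 + 2,700 + 136,600 = 740,800
  Exemption: 20% × (740,800 − 353,000) = 77,560 ≥ 46,000, so the exemption is fully phased out
  Base: 740,800 − 0 = 740,800
  740,800 × 11% = 81,488

Regular tax:
  152,000 × 12% = 18,240
  292,000 × 17% = 49,640
  58,000 × 29% = 16,820
  → 84,700

81,488 ≤ 84,700, so no add-on is due.

0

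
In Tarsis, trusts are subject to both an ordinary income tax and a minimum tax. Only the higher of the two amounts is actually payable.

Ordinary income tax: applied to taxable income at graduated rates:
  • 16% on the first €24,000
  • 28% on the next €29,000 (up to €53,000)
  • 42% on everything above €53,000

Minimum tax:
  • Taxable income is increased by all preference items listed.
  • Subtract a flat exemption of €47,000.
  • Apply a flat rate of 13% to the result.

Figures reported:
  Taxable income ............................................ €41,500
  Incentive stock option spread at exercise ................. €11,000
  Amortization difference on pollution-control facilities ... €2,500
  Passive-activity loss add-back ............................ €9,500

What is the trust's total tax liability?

Ordinary income tax:
  €24,000 × 16% = €3,840
  €17,500 × 28% = €4,900
  → €8,740

Minimum tax:
  Adjusted income: €41,500 + €11,000 + €2,500 + €9,500 = €64,500
  Less exemption €47,000 → base €17,500
  €17,500 × 13% = €2,275

€8,740 > €2,275, so the ordinary income tax governs.

€8,740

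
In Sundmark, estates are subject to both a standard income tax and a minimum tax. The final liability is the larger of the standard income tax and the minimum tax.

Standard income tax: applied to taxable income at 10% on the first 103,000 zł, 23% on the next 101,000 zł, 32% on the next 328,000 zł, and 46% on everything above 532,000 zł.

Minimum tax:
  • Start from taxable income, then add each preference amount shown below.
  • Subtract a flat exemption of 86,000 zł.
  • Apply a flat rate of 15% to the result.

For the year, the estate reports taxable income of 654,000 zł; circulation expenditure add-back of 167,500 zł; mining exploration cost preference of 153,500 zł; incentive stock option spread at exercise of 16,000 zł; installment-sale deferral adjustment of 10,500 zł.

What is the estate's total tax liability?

Minimum tax:
  Adjusted income: 654,000 zł + 167,500 zł + 153,500 zł + 16,000 zł + 10,500 zł = 1,001,500 zł
  Less exemption 86,000 zł → base 915,500 zł
  915,500 zł × 15% = 137,325 zł

Standard income tax:
  103,000 zł × 10% = 10,300 zł
  101,000 zł × 23% = 23,230 zł
  328,000 zł × 32% = 104,960 zł
  122,000 zł × 46% = 56,120 zł
  → 194,610 zł

194,610 zł > 137,325 zł, so the standard income tax governs.

194,610 zł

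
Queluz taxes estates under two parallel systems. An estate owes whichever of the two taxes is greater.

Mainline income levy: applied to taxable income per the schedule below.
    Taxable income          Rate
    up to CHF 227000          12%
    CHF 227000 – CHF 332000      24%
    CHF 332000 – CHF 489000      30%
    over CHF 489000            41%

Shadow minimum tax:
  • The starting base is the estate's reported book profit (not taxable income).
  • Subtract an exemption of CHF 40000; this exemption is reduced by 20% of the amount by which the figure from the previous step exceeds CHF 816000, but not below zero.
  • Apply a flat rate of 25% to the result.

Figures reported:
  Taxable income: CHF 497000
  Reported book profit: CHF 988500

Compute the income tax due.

CHF 245750

Shadow minimum tax:
  Base (reported book profit): CHF 988500
  Exemption: CHF 40000 − 20% × (CHF 988500 − CHF 816000) = CHF 40000 − CHF 34500 = CHF 5500
  Base: CHF 988500 − CHF 5500 = CHF 983000
  CHF 983000 × 25% = CHF 245750

Mainline income levy:
  CHF 227000 × 12% = CHF 27240
  CHF 105000 × 24% = CHF 25200
  CHF 157000 × 30% = CHF 47100
  CHF 8000 × 41% = CHF 3280
  → CHF 102820

CHF 245750 > CHF 102820, so the shadow minimum tax is the binding amount.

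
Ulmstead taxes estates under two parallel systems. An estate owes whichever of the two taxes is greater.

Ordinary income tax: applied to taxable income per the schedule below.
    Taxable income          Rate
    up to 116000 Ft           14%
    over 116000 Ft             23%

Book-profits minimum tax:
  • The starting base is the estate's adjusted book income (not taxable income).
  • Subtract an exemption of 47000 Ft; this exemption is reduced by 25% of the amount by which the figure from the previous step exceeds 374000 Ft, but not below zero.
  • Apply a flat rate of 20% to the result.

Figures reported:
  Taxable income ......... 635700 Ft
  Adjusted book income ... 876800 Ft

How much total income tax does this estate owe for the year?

175360 Ft

Book-profits minimum tax:
  Base (adjusted book income): 876800 Ft
  Exemption: 25% × (876800 Ft − 374000 Ft) = 125700 Ft ≥ 47000 Ft, so the exemption is fully phased out
  Base: 876800 Ft − 0 Ft = 876800 Ft
  876800 Ft × 20% = 175360 Ft

Ordinary income tax:
  116000 Ft × 14% = 16240 Ft
  519700 Ft × 23% = 119531 Ft
  → 135771 Ft

175360 Ft > 135771 Ft, so the book-profits minimum tax is the binding amount.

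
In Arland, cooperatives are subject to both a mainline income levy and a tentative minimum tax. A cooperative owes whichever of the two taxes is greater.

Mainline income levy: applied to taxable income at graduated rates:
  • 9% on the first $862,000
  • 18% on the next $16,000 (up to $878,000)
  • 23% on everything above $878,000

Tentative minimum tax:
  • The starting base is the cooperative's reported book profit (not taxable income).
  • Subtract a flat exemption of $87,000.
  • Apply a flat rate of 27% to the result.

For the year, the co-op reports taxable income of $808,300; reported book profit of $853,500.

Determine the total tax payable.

Tentative minimum tax:
  Base (reported book profit): $853,500
  Less exemption $87,000 → base $766,500
  $766,500 × 27% = $206,955

Mainline income levy:
  $808,300 × 9% = $72,747

$206,955 > $72,747, so the tentative minimum tax is the binding amount.

$206,955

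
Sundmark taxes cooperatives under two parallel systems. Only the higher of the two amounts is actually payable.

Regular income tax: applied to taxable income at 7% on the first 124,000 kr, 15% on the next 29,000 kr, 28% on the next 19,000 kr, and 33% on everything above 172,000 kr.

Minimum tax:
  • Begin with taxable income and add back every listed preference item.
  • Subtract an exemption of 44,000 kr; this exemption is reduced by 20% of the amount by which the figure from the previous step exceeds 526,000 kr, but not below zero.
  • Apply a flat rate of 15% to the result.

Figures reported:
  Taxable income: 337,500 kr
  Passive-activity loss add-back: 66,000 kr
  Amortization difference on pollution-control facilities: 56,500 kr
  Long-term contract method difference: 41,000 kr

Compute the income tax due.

Minimum tax:
  Adjusted income: 337,500 kr + 66,000 kr + 56,500 kr + 41,000 kr = 501,000 kr
  Exemption: 501,000 kr ≤ 526,000 kr, so full 44,000 kr applies
  Base: 501,000 kr − 44,000 kr = 457,000 kr
  457,000 kr × 15% = 68,550 kr

Regular income tax:
  124,000 kr × 7% = 8,680 kr
  29,000 kr × 15% = 4,350 kr
  19,000 kr × 28% = 5,320 kr
  165,500 kr × 33% = 54,615 kr
  → 72,965 kr

72,965 kr > 68,550 kr, so the regular income tax governs.

72,965 kr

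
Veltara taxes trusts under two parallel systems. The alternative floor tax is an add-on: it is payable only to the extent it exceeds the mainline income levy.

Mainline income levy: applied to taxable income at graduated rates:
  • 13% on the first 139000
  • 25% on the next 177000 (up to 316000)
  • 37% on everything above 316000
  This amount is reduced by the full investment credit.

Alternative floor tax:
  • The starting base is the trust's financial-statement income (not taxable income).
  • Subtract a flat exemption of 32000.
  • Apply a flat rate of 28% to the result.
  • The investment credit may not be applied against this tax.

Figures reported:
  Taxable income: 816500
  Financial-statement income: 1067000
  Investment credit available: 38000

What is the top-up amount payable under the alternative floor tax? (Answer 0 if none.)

80295

Alternative floor tax:
  Base (financial-statement income): 1067000
  Less exemption 32000 → base 1035000
  1035000 × 28% = 289800

Mainline income levy:
  139000 × 13% = 18070
  177000 × 25% = 44250
  500500 × 37% = 185185
  → 247505
  Less investment credit 38000 → 209505

Excess of alternative floor tax over mainline income levy: 289800 − 209505 = 80295.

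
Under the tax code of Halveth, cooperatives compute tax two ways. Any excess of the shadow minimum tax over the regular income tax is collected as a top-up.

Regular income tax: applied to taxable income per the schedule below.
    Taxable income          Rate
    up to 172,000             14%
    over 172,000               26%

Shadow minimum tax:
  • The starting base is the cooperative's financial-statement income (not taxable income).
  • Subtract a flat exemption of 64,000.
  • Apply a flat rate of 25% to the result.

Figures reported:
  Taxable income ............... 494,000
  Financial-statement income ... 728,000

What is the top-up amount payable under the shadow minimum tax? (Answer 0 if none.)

Shadow minimum tax:
  Base (financial-statement income): 728,000
  Less exemption 64,000 → base 664,000
  664,000 × 25% = 166,000

Regular income tax:
  172,000 × 14% = 24,080
  322,000 × 26% = 83,720
  → 107,800

Excess of shadow minimum tax over regular income tax: 166,000 − 107,800 = 58,200.

58,200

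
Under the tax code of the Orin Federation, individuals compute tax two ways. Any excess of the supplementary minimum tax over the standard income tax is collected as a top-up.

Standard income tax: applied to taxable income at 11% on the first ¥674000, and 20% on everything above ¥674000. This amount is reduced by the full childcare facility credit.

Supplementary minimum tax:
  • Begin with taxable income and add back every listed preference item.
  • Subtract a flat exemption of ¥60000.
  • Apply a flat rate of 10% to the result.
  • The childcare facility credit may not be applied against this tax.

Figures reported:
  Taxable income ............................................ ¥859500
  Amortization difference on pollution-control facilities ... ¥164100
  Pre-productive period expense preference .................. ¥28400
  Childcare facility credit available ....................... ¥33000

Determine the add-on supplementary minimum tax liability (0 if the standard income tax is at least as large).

Standard income tax:
  ¥674000 × 11% = ¥74140
  ¥185500 × 20% = ¥37100
  → ¥111240
  Less childcare facility credit ¥33000 → ¥78240

Supplementary minimum tax:
  Adjusted income: ¥859500 + ¥164100 + ¥28400 = ¥1052000
  Less exemption ¥60000 → base ¥992000
  ¥992000 × 10% = ¥99200

Excess of supplementary minimum tax over standard income tax: ¥99200 − ¥78240 = ¥20960.

¥20960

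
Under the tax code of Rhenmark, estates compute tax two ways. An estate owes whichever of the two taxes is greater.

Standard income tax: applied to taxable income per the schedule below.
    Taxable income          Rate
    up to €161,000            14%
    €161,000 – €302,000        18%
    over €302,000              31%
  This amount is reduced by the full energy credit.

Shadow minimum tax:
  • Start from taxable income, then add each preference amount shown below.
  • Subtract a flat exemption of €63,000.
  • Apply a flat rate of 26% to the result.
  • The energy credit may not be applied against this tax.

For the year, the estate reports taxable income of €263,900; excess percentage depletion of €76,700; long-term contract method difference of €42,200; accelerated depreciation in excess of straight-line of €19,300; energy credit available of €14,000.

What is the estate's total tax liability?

€88,166

Shadow minimum tax:
  Adjusted income: €263,900 + €76,700 + €42,200 + €19,300 = €402,100
  Less exemption €63,000 → base €339,100
  €339,100 × 26% = €88,166

Standard income tax:
  €161,000 × 14% = €22,540
  €102,900 × 18% = €18,522
  → €41,062
  Less energy credit €14,000 → €27,062

€88,166 > €27,062, so the shadow minimum tax is the binding amount.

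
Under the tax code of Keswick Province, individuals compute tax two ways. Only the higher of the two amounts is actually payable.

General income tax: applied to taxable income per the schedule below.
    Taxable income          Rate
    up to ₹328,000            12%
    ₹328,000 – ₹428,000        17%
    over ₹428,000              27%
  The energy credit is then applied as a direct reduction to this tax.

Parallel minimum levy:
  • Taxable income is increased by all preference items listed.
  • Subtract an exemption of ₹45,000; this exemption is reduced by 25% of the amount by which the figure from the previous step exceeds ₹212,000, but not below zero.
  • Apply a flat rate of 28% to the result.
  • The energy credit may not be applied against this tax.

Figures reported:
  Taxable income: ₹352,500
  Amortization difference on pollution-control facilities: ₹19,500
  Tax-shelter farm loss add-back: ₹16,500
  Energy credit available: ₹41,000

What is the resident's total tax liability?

General income tax:
  ₹328,000 × 12% = ₹39,360
  ₹24,500 × 17% = ₹4,165
  → ₹43,525
  Less energy credit ₹41,000 → ₹2,525

Parallel minimum levy:
  Adjusted income: ₹352,500 + ₹19,500 + ₹16,500 = ₹388,500
  Exemption: ₹45,000 − 25% × (₹388,500 − ₹212,000) = ₹45,000 − ₹44,125 = ₹875
  Base: ₹388,500 − ₹875 = ₹387,625
  ₹387,625 × 28% = ₹108,535

₹108,535 > ₹2,525, so the parallel minimum levy is the binding amount.

₹108,535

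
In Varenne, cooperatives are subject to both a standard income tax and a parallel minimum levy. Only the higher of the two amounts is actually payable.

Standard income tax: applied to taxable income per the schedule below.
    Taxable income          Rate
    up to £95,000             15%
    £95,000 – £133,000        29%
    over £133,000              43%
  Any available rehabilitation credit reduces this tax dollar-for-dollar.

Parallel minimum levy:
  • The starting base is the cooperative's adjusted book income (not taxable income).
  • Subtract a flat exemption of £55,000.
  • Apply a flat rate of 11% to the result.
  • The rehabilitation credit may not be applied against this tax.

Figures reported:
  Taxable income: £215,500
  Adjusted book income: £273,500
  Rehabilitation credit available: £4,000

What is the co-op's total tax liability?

£56,745

Parallel minimum levy:
  Base (adjusted book income): £273,500
  Less exemption £55,000 → base £218,500
  £218,500 × 11% = £24,035

Standard income tax:
  £95,000 × 15% = £14,250
  £38,000 × 29% = £11,020
  £82,500 × 43% = £35,475
  → £60,745
  Less rehabilitation credit £4,000 → £56,745

£56,745 > £24,035, so the standard income tax governs.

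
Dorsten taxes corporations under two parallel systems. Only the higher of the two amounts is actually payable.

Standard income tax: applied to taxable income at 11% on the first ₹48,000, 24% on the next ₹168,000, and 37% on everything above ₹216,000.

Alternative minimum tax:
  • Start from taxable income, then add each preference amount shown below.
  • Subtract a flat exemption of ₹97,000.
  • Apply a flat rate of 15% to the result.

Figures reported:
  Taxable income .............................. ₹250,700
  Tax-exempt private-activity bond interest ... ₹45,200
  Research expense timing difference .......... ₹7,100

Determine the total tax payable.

Standard income tax:
  ₹48,000 × 11% = ₹5,280
  ₹168,000 × 24% = ₹40,320
  ₹34,700 × 37% = ₹12,839
  → ₹58,439

Alternative minimum tax:
  Adjusted income: ₹250,700 + ₹45,200 + ₹7,100 = ₹303,000
  Less exemption ₹97,000 → base ₹206,000
  ₹206,000 × 15% = ₹30,900

₹58,439 > ₹30,900, so the standard income tax governs.

₹58,439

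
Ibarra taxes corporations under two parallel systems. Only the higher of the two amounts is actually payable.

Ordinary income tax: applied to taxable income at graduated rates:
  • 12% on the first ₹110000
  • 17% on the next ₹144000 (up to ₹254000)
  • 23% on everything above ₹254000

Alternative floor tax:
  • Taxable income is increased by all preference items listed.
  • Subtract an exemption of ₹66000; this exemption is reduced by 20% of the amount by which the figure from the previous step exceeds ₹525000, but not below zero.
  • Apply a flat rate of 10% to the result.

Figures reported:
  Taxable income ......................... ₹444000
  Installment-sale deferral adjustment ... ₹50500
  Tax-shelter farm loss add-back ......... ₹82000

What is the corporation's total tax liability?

₹81380

Alternative floor tax:
  Adjusted income: ₹444000 + ₹50500 + ₹82000 = ₹576500
  Exemption: ₹66000 − 20% × (₹576500 − ₹525000) = ₹66000 − ₹10300 = ₹55700
  Base: ₹576500 − ₹55700 = ₹520800
  ₹520800 × 10% = ₹52080

Ordinary income tax:
  ₹110000 × 12% = ₹13200
  ₹144000 × 17% = ₹24480
  ₹190000 × 23% = ₹43700
  → ₹81380

₹81380 > ₹52080, so the ordinary income tax governs.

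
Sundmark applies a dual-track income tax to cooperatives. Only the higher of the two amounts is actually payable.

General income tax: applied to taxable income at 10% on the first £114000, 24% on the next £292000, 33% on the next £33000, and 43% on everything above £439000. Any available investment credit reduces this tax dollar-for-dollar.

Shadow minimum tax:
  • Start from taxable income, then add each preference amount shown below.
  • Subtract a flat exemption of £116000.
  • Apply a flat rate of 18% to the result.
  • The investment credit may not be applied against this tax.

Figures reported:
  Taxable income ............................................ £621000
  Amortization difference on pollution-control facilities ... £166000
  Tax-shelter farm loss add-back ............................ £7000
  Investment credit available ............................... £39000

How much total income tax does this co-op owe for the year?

General income tax:
  £114000 × 10% = £11400
  £292000 × 24% = £70080
  £33000 × 33% = £10890
  £182000 × 43% = £78260
  → £170630
  Less investment credit £39000 → £131630

Shadow minimum tax:
  Adjusted income: £621000 + £166000 + £7000 = £794000
  Less exemption £116000 → base £678000
  £678000 × 18% = £122040

£131630 > £122040, so the general income tax governs.

£131630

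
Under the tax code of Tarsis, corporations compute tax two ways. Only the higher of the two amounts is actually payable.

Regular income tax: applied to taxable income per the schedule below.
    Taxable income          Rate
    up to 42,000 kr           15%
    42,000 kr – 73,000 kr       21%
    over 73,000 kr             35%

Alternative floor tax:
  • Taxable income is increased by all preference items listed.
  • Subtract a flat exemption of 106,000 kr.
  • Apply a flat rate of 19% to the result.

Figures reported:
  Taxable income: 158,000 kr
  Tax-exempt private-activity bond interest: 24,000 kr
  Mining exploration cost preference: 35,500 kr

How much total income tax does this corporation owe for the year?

42,560 kr

Alternative floor tax:
  Adjusted income: 158,000 kr + 24,000 kr + 35,500 kr = 217,500 kr
  Less exemption 106,000 kr → base 111,500 kr
  111,500 kr × 19% = 21,185 kr

Regular income tax:
  42,000 kr × 15% = 6,300 kr
  31,000 kr × 21% = 6,510 kr
  85,000 kr × 35% = 29,750 kr
  → 42,560 kr

42,560 kr > 21,185 kr, so the regular income tax governs.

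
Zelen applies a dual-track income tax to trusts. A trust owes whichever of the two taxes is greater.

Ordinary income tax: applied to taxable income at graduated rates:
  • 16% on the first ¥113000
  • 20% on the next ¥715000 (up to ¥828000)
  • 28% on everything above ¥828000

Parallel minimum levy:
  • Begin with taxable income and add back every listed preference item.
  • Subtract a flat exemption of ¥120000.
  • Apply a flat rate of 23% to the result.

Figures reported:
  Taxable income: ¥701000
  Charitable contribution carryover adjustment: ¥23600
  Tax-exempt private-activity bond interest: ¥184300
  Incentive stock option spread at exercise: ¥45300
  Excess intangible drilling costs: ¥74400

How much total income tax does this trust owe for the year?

¥208978

Parallel minimum levy:
  Adjusted income: ¥701000 + ¥23600 + ¥184300 + ¥45300 + ¥74400 = ¥1028600
  Less exemption ¥120000 → base ¥908600
  ¥908600 × 23% = ¥208978

Ordinary income tax:
  ¥113000 × 16% = ¥18080
  ¥588000 × 20% = ¥117600
  → ¥135680

¥208978 > ¥135680, so the parallel minimum levy is the binding amount.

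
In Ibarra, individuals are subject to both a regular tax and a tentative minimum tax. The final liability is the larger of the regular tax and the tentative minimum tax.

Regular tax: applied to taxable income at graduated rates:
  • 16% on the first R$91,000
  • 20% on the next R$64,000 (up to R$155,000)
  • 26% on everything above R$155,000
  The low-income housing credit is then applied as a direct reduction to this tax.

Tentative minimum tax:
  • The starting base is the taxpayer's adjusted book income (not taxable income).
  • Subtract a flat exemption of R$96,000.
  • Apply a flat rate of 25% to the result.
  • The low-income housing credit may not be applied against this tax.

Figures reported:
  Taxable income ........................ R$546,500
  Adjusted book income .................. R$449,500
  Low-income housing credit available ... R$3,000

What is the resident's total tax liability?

Tentative minimum tax:
  Base (adjusted book income): R$449,500
  Less exemption R$96,000 → base R$353,500
  R$353,500 × 25% = R$88,375

Regular tax:
  R$91,000 × 16% = R$14,560
  R$64,000 × 20% = R$12,800
  R$391,500 × 26% = R$101,790
  → R$129,150
  Less low-income housing credit R$3,000 → R$126,150

R$126,150 > R$88,375, so the regular tax governs.

R$126,150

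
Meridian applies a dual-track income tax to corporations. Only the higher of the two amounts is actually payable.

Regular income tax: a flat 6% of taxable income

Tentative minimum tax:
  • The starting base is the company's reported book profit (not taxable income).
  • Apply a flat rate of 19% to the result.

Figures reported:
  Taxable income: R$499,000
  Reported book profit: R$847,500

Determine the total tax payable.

Tentative minimum tax:
  Base (reported book profit): R$847,500
  R$847,500 × 19% = R$161,025

Regular income tax:
  R$499,000 × 6% = R$29,940

R$161,025 > R$29,940, so the tentative minimum tax is the binding amount.

R$161,025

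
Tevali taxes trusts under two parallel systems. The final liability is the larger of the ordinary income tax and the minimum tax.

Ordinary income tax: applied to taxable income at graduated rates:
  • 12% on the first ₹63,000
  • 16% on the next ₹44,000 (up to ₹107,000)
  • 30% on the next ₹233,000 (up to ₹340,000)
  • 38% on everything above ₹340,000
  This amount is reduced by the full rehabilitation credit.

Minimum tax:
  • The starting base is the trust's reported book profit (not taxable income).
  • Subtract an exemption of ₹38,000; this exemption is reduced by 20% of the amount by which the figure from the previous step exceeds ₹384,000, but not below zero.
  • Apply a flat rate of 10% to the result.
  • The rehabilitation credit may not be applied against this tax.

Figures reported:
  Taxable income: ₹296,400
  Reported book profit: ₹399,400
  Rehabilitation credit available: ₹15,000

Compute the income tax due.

₹56,420

Minimum tax:
  Base (reported book profit): ₹399,400
  Exemption: ₹38,000 − 20% × (₹399,400 − ₹384,000) = ₹38,000 − ₹3,080 = ₹34,920
  Base: ₹399,400 − ₹34,920 = ₹364,480
  ₹364,480 × 10% = ₹36,448

Ordinary income tax:
  ₹63,000 × 12% = ₹7,560
  ₹44,000 × 16% = ₹7,040
  ₹189,400 × 30% = ₹56,820
  → ₹71,420
  Less rehabilitation credit ₹15,000 → ₹56,420

₹56,420 > ₹36,448, so the ordinary income tax governs.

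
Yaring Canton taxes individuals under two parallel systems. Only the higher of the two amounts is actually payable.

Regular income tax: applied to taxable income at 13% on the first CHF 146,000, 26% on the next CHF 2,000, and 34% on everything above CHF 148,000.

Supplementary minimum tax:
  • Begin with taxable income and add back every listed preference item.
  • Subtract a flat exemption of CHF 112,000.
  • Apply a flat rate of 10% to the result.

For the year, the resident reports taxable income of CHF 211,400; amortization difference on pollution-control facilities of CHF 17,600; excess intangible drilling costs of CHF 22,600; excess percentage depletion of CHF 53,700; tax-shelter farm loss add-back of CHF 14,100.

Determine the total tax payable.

Regular income tax:
  CHF 146,000 × 13% = CHF 18,980
  CHF 2,000 × 26% = CHF 520
  CHF 63,400 × 34% = CHF 21,556
  → CHF 41,056

Supplementary minimum tax:
  Adjusted income: CHF 211,400 + CHF 17,600 + CHF 22,600 + CHF 53,700 + CHF 14,100 = CHF 319,400
  Less exemption CHF 112,000 → base CHF 207,400
  CHF 207,400 × 10% = CHF 20,740

CHF 41,056 > CHF 20,740, so the regular income tax governs.

CHF 41,056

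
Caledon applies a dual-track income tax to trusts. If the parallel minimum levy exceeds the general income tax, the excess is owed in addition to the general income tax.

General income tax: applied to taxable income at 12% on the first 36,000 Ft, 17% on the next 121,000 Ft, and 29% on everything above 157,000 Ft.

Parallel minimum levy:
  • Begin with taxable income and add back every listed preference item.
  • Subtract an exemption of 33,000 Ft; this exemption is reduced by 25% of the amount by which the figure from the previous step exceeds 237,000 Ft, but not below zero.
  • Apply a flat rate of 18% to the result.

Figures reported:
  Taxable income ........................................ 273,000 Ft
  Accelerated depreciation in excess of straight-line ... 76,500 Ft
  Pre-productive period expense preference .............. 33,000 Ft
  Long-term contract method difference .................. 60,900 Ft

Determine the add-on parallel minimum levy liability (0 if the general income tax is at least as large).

21,282 Ft

General income tax:
  36,000 Ft × 12% = 4,320 Ft
  121,000 Ft × 17% = 20,570 Ft
  116,000 Ft × 29% = 33,640 Ft
  → 58,530 Ft

Parallel minimum levy:
  Adjusted income: 273,000 Ft + 76,500 Ft + 33,000 Ft + 60,900 Ft = 443,400 Ft
  Exemption: 25% × (443,400 Ft − 237,000 Ft) = 51,600 Ft ≥ 33,000 Ft, so the exemption is fully phased out
  Base: 443,400 Ft − 0 Ft = 443,400 Ft
  443,400 Ft × 18% = 79,812 Ft

Excess of parallel minimum levy over general income tax: 79,812 Ft − 58,530 Ft = 21,282 Ft.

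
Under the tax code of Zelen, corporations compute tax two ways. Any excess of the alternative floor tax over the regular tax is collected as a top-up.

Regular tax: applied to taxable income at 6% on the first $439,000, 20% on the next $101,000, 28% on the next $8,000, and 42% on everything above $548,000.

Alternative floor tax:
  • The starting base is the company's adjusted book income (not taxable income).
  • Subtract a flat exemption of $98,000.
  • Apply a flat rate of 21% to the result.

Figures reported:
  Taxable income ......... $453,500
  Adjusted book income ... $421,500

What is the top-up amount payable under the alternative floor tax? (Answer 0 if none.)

Alternative floor tax:
  Base (adjusted book income): $421,500
  Less exemption $98,000 → base $323,500
  $323,500 × 21% = $67,935

Regular tax:
  $439,000 × 6% = $26,340
  $14,500 × 20% = $2,900
  → $29,240

Excess of alternative floor tax over regular tax: $67,935 − $29,240 = $38,695.

$38,695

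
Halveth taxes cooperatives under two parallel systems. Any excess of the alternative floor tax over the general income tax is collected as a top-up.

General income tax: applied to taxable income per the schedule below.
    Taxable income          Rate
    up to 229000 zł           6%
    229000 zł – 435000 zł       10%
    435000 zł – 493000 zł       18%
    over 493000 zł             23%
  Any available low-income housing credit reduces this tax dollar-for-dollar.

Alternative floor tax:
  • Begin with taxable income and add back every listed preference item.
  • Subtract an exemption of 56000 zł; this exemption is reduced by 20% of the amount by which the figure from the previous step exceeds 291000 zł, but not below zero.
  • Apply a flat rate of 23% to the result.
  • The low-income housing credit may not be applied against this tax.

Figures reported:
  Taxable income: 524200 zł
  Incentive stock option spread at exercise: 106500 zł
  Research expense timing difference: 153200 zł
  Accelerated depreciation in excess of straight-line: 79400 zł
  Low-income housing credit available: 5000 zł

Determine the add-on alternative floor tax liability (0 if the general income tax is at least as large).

General income tax:
  229000 zł × 6% = 13740 zł
  206000 zł × 10% = 20600 zł
  58000 zł × 18% = 10440 zł
  31200 zł × 23% = 7176 zł
  → 51956 zł
  Less low-income housing credit 5000 zł → 46956 zł

Alternative floor tax:
  Adjusted income: 524200 zł + 106500 zł + 153200 zł + 79400 zł = 863300 zł
  Exemption: 20% × (863300 zł − 291000 zł) = 114460 zł ≥ 56000 zł, so the exemption is fully phased out
  Base: 863300 zł − 0 zł = 863300 zł
  863300 zł × 23% = 198559 zł

Excess of alternative floor tax over general income tax: 198559 zł − 46956 zł = 151603 zł.

151603 zł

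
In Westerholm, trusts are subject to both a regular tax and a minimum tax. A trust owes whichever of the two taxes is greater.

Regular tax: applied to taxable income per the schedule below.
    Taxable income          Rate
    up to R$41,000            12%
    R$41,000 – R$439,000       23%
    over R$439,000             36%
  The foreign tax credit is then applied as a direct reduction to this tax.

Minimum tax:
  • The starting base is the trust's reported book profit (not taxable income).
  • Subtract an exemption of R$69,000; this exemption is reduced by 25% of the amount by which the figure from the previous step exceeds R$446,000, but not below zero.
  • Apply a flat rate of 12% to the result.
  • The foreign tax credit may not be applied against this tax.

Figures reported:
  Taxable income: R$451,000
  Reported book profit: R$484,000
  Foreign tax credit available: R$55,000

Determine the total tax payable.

Minimum tax:
  Base (reported book profit): R$484,000
  Exemption: R$69,000 − 25% × (R$484,000 − R$446,000) = R$69,000 − R$9,500 = R$59,500
  Base: R$484,000 − R$59,500 = R$424,500
  R$424,500 × 12% = R$50,940

Regular tax:
  R$41,000 × 12% = R$4,920
  R$398,000 × 23% = R$91,540
  R$12,000 × 36% = R$4,320
  → R$100,780
  Less foreign tax credit R$55,000 → R$45,780

R$50,940 > R$45,780, so the minimum tax is the binding amount.

R$50,940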